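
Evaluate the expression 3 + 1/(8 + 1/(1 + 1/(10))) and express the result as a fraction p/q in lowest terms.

Compute successive convergents:
a_0 = 3: 3/1
a_1 = 8: 25/8
a_2 = 1: 28/9
a_3 = 10: 305/98

305/98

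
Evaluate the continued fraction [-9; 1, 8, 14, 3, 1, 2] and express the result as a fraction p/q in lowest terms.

a_0 = -9: -9/1
a_1 = 1: -8/1
a_2 = 8: -73/9
a_3 = 14: -1030/127
a_4 = 3: -3163/390
a_5 = 1: -4193/517
a_6 = 2: -11549/1424

-11549/1424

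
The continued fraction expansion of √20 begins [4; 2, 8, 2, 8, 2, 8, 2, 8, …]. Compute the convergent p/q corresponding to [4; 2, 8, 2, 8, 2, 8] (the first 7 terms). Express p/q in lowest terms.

24476/5473

Collapse the nested fraction from the inside out:
Start with 8.
2 + 1/(8/1) = 2 + 1/8 = 17/8
8 + 1/(17/8) = 8 + 8/17 = 144/17
2 + 1/(144/17) = 2 + 17/144 = 305/144
8 + 1/(305/144) = 8 + 144/305 = 2584/305
2 + 1/(2584/305) = 2 + 305/2584 = 5473/2584
4 + 1/(5473/2584) = 4 + 2584/5473 = 24476/5473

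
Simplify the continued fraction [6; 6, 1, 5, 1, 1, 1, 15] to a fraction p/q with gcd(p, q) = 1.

13177/2144

Collapse the nested fraction from the inside out:
Start with 15.
1 + 1/(15/1) = 1 + 1/15 = 16/15
1 + 1/(16/15) = 1 + 15/16 = 31/16
1 + 1/(31/16) = 1 + 16/31 = 47/31
5 + 1/(47/31) = 5 + 31/47 = 266/47
1 + 1/(266/47) = 1 + 47/266 = 313/266
6 + 1/(313/266) = 6 + 266/313 = 2144/313
6 + 1/(2144/313) = 6 + 313/2144 = 13177/2144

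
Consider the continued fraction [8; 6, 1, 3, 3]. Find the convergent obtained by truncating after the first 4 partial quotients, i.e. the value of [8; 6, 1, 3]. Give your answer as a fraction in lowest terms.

Collapse the nested fraction from the inside out:
Start with 3.
1 + 1/(3/1) = 1 + 1/3 = 4/3
6 + 1/(4/3) = 6 + 3/4 = 27/4
8 + 1/(27/4) = 8 + 4/27 = 220/27

220/27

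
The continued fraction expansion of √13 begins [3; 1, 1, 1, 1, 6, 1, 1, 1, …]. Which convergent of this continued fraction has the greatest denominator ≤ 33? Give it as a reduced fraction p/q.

119/33

a_0 = 3: 3/1  (≤ bound)
a_1 = 1: 4/1  (≤ bound)
a_2 = 1: 7/2  (≤ bound)
a_3 = 1: 11/3  (≤ bound)
a_4 = 1: 18/5  (≤ bound)
a_5 = 6: 119/33  (≤ bound)
a_6 = 1: 137/38  (> 33, stop)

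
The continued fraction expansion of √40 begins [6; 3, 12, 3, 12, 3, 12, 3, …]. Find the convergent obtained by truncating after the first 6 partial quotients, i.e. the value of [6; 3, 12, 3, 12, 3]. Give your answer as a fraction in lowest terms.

27379/4329

a_0 = 6: 6/1
a_1 = 3: 19/3
a_2 = 12: 234/37
a_3 = 3: 721/114
a_4 = 12: 8886/1405
a_5 = 3: 27379/4329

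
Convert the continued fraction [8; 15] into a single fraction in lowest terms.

121/15

Collapse the nested fraction from the inside out:
Start with 15.
8 + 1/(15/1) = 8 + 1/15 = 121/15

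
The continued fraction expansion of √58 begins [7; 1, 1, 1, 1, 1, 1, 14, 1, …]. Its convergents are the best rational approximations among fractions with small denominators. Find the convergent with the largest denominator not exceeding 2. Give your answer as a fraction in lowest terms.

15/2

a_0 = 7: 7/1  (≤ bound)
a_1 = 1: 8/1  (≤ bound)
a_2 = 1: 15/2  (≤ bound)
a_3 = 1: 23/3  (> 2, stop)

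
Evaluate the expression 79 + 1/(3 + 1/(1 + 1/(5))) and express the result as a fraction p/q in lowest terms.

1823/23

Work from the innermost term outward:
Start with 5.
1 + 1/(5/1) = 1 + 1/5 = 6/5
3 + 1/(6/5) = 3 + 5/6 = 23/6
79 + 1/(23/6) = 79 + 6/23 = 1823/23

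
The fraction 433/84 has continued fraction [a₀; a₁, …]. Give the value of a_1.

⌊433/84⌋ = 5, remainder 13
⌊84/13⌋ = 6, remainder 6

6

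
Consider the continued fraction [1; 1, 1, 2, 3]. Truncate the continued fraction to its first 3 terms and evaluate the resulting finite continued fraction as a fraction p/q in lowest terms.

3/2

Start with 1.
1 + 1/(1/1) = 1 + 1/1 = 2/1
1 + 1/(2/1) = 1 + 1/2 = 3/2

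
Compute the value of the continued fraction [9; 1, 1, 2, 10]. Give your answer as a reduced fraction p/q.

499/52

Starting at the tail and folding back:
Start with 10.
2 + 1/(10/1) = 2 + 1/10 = 21/10
1 + 1/(21/10) = 1 + 10/21 = 31/21
1 + 1/(31/21) = 1 + 21/31 = 52/31
9 + 1/(52/31) = 9 + 31/52 = 499/52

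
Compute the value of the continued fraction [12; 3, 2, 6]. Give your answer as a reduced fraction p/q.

Use the convergent recurrence hₖ = aₖ·hₖ₋₁ + hₖ₋₂ (and likewise for the denominators kₖ):
a_0 = 12: 12/1
a_1 = 3: 37/3
a_2 = 2: 86/7
a_3 = 6: 553/45

553/45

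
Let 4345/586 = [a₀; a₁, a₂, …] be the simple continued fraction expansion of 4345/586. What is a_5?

14

⌊4345/586⌋ = 7, remainder 243
⌊586/243⌋ = 2, remainder 100
⌊243/100⌋ = 2, remainder 43
⌊100/43⌋ = 2, remainder 14
⌊43/14⌋ = 3, remainder 1
⌊14/1⌋ = 14, remainder 0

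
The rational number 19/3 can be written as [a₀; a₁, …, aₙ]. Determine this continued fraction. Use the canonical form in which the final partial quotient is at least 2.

[6; 3]

19 = 6·3 + 1, so a_0 = 6
3 = 3·1 + 0, so a_1 = 3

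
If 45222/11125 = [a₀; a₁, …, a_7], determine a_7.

Apply division with remainder until the remainder is 0:
45222 = 4·11125 + 722, so a_0 = 4
11125 = 15·722 + 295, so a_1 = 15
722 = 2·295 + 132, so a_2 = 2
295 = 2·132 + 31, so a_3 = 2
132 = 4·31 + 8, so a_4 = 4
31 = 3·8 + 7, so a_5 = 3
8 = 1·7 + 1, so a_6 = 1
7 = 7·1 + 0, so a_7 = 7

7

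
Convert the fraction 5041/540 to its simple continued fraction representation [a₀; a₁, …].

Run the Euclidean algorithm, recording each quotient:
5041 = 9·540 + 181, so a_0 = 9
540 = 2·181 + 178, so a_1 = 2
181 = 1·178 + 3, so a_2 = 1
178 = 59·3 + 1, so a_3 = 59
3 = 3·1 + 0, so a_4 = 3

[9; 2, 1, 59, 3]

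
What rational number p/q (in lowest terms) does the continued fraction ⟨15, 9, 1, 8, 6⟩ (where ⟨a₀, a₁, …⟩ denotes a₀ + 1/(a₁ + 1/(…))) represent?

8215/544

Start with 6.
8 + 1/(6/1) = 8 + 1/6 = 49/6
1 + 1/(49/6) = 1 + 6/49 = 55/49
9 + 1/(55/49) = 9 + 49/55 = 544/55
15 + 1/(544/55) = 15 + 55/544 = 8215/544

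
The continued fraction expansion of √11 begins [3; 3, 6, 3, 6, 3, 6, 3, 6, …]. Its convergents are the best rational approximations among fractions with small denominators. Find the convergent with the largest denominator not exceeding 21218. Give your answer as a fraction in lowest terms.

a_0 = 3: 3/1  (≤ bound)
a_1 = 3: 10/3  (≤ bound)
a_2 = 6: 63/19  (≤ bound)
a_3 = 3: 199/60  (≤ bound)
a_4 = 6: 1257/379  (≤ bound)
a_5 = 3: 3970/1197  (≤ bound)
a_6 = 6: 25077/7561  (≤ bound)
a_7 = 3: 79201/23880  (> 21218, stop)

25077/7561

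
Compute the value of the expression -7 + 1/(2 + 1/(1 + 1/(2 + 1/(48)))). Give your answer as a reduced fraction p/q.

a_0 = -7: -7/1
a_1 = 2: -13/2
a_2 = 1: -20/3
a_3 = 2: -53/8
a_4 = 48: -2564/387

-2564/387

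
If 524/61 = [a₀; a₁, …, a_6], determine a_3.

2

524 ÷ 61 → quotient 8, remainder 36
61 ÷ 36 → quotient 1, remainder 25
36 ÷ 25 → quotient 1, remainder 11
25 ÷ 11 → quotient 2, remainder 3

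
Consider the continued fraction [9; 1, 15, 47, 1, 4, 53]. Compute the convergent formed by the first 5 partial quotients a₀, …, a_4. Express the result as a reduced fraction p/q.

Start with 1.
47 + 1/(1/1) = 47 + 1/1 = 48/1
15 + 1/(48/1) = 15 + 1/48 = 721/48
1 + 1/(721/48) = 1 + 48/721 = 769/721
9 + 1/(769/721) = 9 + 721/769 = 7642/769

7642/769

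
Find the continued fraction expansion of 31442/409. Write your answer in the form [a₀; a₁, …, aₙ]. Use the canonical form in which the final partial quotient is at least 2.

31442 ÷ 409 → quotient 76, remainder 358
409 ÷ 358 → quotient 1, remainder 51
358 ÷ 51 → quotient 7, remainder 1
51 ÷ 1 → quotient 51, remainder 0

[76; 1, 7, 51]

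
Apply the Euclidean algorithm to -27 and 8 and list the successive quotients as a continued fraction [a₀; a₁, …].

[-4; 1, 1, 1, 2]

-27 = -4·8 + 5, so a_0 = -4
8 = 1·5 + 3, so a_1 = 1
5 = 1·3 + 2, so a_2 = 1
3 = 1·2 + 1, so a_3 = 1
2 = 2·1 + 0, so a_4 = 2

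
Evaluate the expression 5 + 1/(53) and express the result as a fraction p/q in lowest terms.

266/53

a_0 = 5: 5/1
a_1 = 53: 266/53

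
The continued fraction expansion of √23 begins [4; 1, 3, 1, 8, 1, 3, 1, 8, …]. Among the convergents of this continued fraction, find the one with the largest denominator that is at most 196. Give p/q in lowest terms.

916/191

a_0 = 4: 4/1  (≤ bound)
a_1 = 1: 5/1  (≤ bound)
a_2 = 3: 19/4  (≤ bound)
a_3 = 1: 24/5  (≤ bound)
a_4 = 8: 211/44  (≤ bound)
a_5 = 1: 235/49  (≤ bound)
a_6 = 3: 916/191  (≤ bound)
a_7 = 1: 1151/240  (> 196, stop)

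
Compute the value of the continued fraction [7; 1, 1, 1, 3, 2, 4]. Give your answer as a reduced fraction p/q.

848/111

a_0 = 7: 7/1
a_1 = 1: 8/1
a_2 = 1: 15/2
a_3 = 1: 23/3
a_4 = 3: 84/11
a_5 = 2: 191/25
a_6 = 4: 848/111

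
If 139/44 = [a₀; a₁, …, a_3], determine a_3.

⌊139/44⌋ = 3, remainder 7
⌊44/7⌋ = 6, remainder 2
⌊7/2⌋ = 3, remainder 1
⌊2/1⌋ = 2, remainder 0

2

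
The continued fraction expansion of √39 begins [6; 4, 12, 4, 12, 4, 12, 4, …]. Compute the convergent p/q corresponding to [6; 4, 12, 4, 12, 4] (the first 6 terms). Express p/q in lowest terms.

Start with 4.
12 + 1/(4/1) = 12 + 1/4 = 49/4
4 + 1/(49/4) = 4 + 4/49 = 200/49
12 + 1/(200/49) = 12 + 49/200 = 2449/200
4 + 1/(2449/200) = 4 + 200/2449 = 9996/2449
6 + 1/(9996/2449) = 6 + 2449/9996 = 62425/9996

62425/9996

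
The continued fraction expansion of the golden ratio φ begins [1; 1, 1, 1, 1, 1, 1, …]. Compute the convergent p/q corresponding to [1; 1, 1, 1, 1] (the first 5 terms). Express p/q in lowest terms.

Start with 1.
1 + 1/(1/1) = 1 + 1/1 = 2/1
1 + 1/(2/1) = 1 + 1/2 = 3/2
1 + 1/(3/2) = 1 + 2/3 = 5/3
1 + 1/(5/3) = 1 + 3/5 = 8/5

8/5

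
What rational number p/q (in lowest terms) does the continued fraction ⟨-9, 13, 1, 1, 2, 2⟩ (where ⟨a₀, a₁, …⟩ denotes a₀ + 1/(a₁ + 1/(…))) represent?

-1455/163

Start with 2.
2 + 1/(2/1) = 2 + 1/2 = 5/2
1 + 1/(5/2) = 1 + 2/5 = 7/5
1 + 1/(7/5) = 1 + 5/7 = 12/7
13 + 1/(12/7) = 13 + 7/12 = 163/12
-9 + 1/(163/12) = -9 + 12/163 = -1455/163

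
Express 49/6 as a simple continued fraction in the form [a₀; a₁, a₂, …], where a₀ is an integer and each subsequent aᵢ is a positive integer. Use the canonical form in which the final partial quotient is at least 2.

[8; 6]

49 ÷ 6 → quotient 8, remainder 1
6 ÷ 1 → quotient 6, remainder 0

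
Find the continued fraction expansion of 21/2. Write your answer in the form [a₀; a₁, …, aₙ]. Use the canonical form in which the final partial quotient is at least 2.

⌊21/2⌋ = 10, remainder 1
⌊2/1⌋ = 2, remainder 0

[10; 2]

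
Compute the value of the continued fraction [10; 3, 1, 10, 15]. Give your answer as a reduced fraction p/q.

Start with 15.
10 + 1/(15/1) = 10 + 1/15 = 151/15
1 + 1/(151/15) = 1 + 15/151 = 166/151
3 + 1/(166/151) = 3 + 151/166 = 649/166
10 + 1/(649/166) = 10 + 166/649 = 6656/649

6656/649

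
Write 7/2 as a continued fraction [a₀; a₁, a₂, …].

7 = 3·2 + 1, so a_0 = 3
2 = 2·1 + 0, so a_1 = 2

[3; 2]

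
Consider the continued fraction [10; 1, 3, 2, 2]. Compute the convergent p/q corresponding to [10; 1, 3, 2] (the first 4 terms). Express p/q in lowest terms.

97/9

Starting at the tail and folding back:
Start with 2.
3 + 1/(2/1) = 3 + 1/2 = 7/2
1 + 1/(7/2) = 1 + 2/7 = 9/7
10 + 1/(9/7) = 10 + 7/9 = 97/9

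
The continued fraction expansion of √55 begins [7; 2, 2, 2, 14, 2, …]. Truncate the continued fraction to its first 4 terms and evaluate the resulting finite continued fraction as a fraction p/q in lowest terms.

89/12

a_0 = 7: 7/1
a_1 = 2: 15/2
a_2 = 2: 37/5
a_3 = 2: 89/12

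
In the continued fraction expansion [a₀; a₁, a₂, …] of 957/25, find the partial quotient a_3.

Apply division with remainder until the remainder is 0:
957 = 38·25 + 7, so a_0 = 38
25 = 3·7 + 4, so a_1 = 3
7 = 1·4 + 3, so a_2 = 1
4 = 1·3 + 1, so a_3 = 1

1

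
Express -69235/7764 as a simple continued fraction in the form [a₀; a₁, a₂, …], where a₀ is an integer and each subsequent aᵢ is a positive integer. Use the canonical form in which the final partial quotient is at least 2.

[-9; 12, 8, 1, 9, 3, 2]

Apply division with remainder until the remainder is 0:
-69235 ÷ 7764 → quotient -9, remainder 641
7764 ÷ 641 → quotient 12, remainder 72
641 ÷ 72 → quotient 8, remainder 65
72 ÷ 65 → quotient 1, remainder 7
65 ÷ 7 → quotient 9, remainder 2
7 ÷ 2 → quotient 3, remainder 1
2 ÷ 1 → quotient 2, remainder 0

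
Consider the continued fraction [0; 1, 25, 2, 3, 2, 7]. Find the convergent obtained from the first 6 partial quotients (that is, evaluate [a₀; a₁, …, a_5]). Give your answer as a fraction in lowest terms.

Start with 2.
3 + 1/(2/1) = 3 + 1/2 = 7/2
2 + 1/(7/2) = 2 + 2/7 = 16/7
25 + 1/(16/7) = 25 + 7/16 = 407/16
1 + 1/(407/16) = 1 + 16/407 = 423/407
0 + 1/(423/407) = 0 + 407/423 = 407/423

407/423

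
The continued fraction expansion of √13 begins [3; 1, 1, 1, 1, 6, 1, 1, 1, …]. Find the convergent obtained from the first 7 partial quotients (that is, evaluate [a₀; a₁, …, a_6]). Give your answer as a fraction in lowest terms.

Work from the innermost term outward:
Start with 1.
6 + 1/(1/1) = 6 + 1/1 = 7/1
1 + 1/(7/1) = 1 + 1/7 = 8/7
1 + 1/(8/7) = 1 + 7/8 = 15/8
1 + 1/(15/8) = 1 + 8/15 = 23/15
1 + 1/(23/15) = 1 + 15/23 = 38/23
3 + 1/(38/23) = 3 + 23/38 = 137/38

137/38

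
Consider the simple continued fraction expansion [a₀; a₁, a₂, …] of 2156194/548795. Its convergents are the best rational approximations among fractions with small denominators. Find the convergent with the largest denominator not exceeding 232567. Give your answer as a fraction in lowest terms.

544275/138529

List convergents until the denominator exceeds the bound:
a_0 = 3: 3/1  (≤ bound)
a_1 = 1: 4/1  (≤ bound)
a_2 = 13: 55/14  (≤ bound)
a_3 = 13: 719/183  (≤ bound)
a_4 = 29: 20906/5321  (≤ bound)
a_5 = 25: 523369/133208  (≤ bound)
a_6 = 1: 544275/138529  (≤ bound)
a_7 = 3: 2156194/548795  (> 232567, stop)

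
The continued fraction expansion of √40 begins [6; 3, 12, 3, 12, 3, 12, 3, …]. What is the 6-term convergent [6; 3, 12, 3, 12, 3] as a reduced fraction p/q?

27379/4329

Build up convergents one term at a time:
a_0 = 6: 6/1
a_1 = 3: 19/3
a_2 = 12: 234/37
a_3 = 3: 721/114
a_4 = 12: 8886/1405
a_5 = 3: 27379/4329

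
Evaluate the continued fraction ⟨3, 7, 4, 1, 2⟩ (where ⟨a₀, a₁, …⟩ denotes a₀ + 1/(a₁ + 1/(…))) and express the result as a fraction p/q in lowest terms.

a_0 = 3: 3/1
a_1 = 7: 22/7
a_2 = 4: 91/29
a_3 = 1: 113/36
a_4 = 2: 317/101

317/101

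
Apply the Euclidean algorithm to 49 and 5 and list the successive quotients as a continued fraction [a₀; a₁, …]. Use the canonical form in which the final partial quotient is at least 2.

[9; 1, 4]

⌊49/5⌋ = 9, remainder 4
⌊5/4⌋ = 1, remainder 1
⌊4/1⌋ = 4, remainder 0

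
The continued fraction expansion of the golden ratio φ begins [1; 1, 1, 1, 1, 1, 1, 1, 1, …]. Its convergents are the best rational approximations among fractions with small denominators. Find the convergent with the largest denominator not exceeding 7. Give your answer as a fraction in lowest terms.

List convergents until the denominator exceeds the bound:
a_0 = 1: 1/1  (≤ bound)
a_1 = 1: 2/1  (≤ bound)
a_2 = 1: 3/2  (≤ bound)
a_3 = 1: 5/3  (≤ bound)
a_4 = 1: 8/5  (≤ bound)
a_5 = 1: 13/8  (> 7, stop)

8/5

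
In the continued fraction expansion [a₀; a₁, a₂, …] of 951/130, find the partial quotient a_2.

5

951 ÷ 130 → quotient 7, remainder 41
130 ÷ 41 → quotient 3, remainder 7
41 ÷ 7 → quotient 5, remainder 6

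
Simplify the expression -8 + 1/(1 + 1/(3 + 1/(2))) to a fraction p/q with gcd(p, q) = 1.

-65/9

Use the convergent recurrence hₖ = aₖ·hₖ₋₁ + hₖ₋₂ (and likewise for the denominators kₖ):
a_0 = -8: -8/1
a_1 = 1: -7/1
a_2 = 3: -29/4
a_3 = 2: -65/9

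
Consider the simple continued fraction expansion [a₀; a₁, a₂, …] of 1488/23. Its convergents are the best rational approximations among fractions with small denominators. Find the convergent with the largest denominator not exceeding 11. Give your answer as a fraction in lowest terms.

647/10

a_0 = 64: 64/1  (≤ bound)
a_1 = 1: 65/1  (≤ bound)
a_2 = 2: 194/3  (≤ bound)
a_3 = 3: 647/10  (≤ bound)
a_4 = 2: 1488/23  (> 11, stop)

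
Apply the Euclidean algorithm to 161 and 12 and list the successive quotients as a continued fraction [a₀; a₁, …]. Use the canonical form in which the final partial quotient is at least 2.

[13; 2, 2, 2]

161 ÷ 12 → quotient 13, remainder 5
12 ÷ 5 → quotient 2, remainder 2
5 ÷ 2 → quotient 2, remainder 1
2 ÷ 1 → quotient 2, remainder 0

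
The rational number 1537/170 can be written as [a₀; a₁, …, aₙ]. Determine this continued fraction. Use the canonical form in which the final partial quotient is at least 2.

[9; 24, 3, 2]

1537 ÷ 170 → quotient 9, remainder 7
170 ÷ 7 → quotient 24, remainder 2
7 ÷ 2 → quotient 3, remainder 1
2 ÷ 1 → quotient 2, remainder 0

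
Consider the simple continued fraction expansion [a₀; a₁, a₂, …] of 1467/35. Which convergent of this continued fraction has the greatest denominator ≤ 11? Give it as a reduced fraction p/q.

a_0 = 41: 41/1  (≤ bound)
a_1 = 1: 42/1  (≤ bound)
a_2 = 10: 461/11  (≤ bound)
a_3 = 1: 503/12  (> 11, stop)

461/11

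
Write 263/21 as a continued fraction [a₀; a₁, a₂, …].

263 ÷ 21 → quotient 12, remainder 11
21 ÷ 11 → quotient 1, remainder 10
11 ÷ 10 → quotient 1, remainder 1
10 ÷ 1 → quotient 10, remainder 0

[12; 1, 1, 10]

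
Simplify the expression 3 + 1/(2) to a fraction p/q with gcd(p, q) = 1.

Build up convergents one term at a time:
a_0 = 3: 3/1
a_1 = 2: 7/2

7/2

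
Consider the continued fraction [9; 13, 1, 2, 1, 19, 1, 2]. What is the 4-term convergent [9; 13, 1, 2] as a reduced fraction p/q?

372/41

Collapse the nested fraction from the inside out:
Start with 2.
1 + 1/(2/1) = 1 + 1/2 = 3/2
13 + 1/(3/2) = 13 + 2/3 = 41/3
9 + 1/(41/3) = 9 + 3/41 = 372/41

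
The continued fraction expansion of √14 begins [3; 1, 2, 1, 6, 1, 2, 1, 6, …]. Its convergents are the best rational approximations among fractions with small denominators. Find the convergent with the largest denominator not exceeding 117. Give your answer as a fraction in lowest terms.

333/89

List convergents until the denominator exceeds the bound:
a_0 = 3: 3/1  (≤ bound)
a_1 = 1: 4/1  (≤ bound)
a_2 = 2: 11/3  (≤ bound)
a_3 = 1: 15/4  (≤ bound)
a_4 = 6: 101/27  (≤ bound)
a_5 = 1: 116/31  (≤ bound)
a_6 = 2: 333/89  (≤ bound)
a_7 = 1: 449/120  (> 117, stop)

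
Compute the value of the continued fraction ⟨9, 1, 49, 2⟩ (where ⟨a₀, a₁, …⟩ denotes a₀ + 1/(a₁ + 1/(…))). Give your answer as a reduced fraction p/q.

Compute successive convergents:
a_0 = 9: 9/1
a_1 = 1: 10/1
a_2 = 49: 499/50
a_3 = 2: 1008/101

1008/101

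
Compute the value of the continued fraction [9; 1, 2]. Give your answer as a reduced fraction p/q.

Work from the innermost term outward:
Start with 2.
1 + 1/(2/1) = 1 + 1/2 = 3/2
9 + 1/(3/2) = 9 + 2/3 = 29/3

29/3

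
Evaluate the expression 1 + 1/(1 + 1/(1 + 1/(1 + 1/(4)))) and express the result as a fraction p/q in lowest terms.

Start with 4.
1 + 1/(4/1) = 1 + 1/4 = 5/4
1 + 1/(5/4) = 1 + 4/5 = 9/5
1 + 1/(9/5) = 1 + 5/9 = 14/9
1 + 1/(14/9) = 1 + 9/14 = 23/14

23/14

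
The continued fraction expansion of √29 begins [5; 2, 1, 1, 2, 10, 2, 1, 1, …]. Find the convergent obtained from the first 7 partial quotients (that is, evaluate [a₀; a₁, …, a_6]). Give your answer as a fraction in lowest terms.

1524/283

Start with 2.
10 + 1/(2/1) = 10 + 1/2 = 21/2
2 + 1/(21/2) = 2 + 2/21 = 44/21
1 + 1/(44/21) = 1 + 21/44 = 65/44
1 + 1/(65/44) = 1 + 44/65 = 109/65
2 + 1/(109/65) = 2 + 65/109 = 283/109
5 + 1/(283/109) = 5 + 109/283 = 1524/283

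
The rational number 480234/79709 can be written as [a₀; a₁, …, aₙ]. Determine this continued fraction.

[6; 40, 3, 1, 8, 11, 5]

480234 ÷ 79709 → quotient 6, remainder 1980
79709 ÷ 1980 → quotient 40, remainder 509
1980 ÷ 509 → quotient 3, remainder 453
509 ÷ 453 → quotient 1, remainder 56
453 ÷ 56 → quotient 8, remainder 5
56 ÷ 5 → quotient 11, remainder 1
5 ÷ 1 → quotient 5, remainder 0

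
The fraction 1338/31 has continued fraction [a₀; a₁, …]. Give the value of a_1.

6

1338 ÷ 31 → quotient 43, remainder 5
31 ÷ 5 → quotient 6, remainder 1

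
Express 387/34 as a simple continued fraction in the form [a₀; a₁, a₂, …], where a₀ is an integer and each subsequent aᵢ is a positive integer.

[11; 2, 1, 1, 1, 1, 2]

387 = 11·34 + 13, so a_0 = 11
34 = 2·13 + 8, so a_1 = 2
13 = 1·8 + 5, so a_2 = 1
8 = 1·5 + 3, so a_3 = 1
5 = 1·3 + 2, so a_4 = 1
3 = 1·2 + 1, so a_5 = 1
2 = 2·1 + 0, so a_6 = 2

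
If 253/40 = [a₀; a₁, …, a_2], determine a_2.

253 ÷ 40 → quotient 6, remainder 13
40 ÷ 13 → quotient 3, remainder 1
13 ÷ 1 → quotient 13, remainder 0

13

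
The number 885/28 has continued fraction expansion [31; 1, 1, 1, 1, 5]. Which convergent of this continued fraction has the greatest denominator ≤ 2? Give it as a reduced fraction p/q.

a_0 = 31: 31/1  (≤ bound)
a_1 = 1: 32/1  (≤ bound)
a_2 = 1: 63/2  (≤ bound)
a_3 = 1: 95/3  (> 2, stop)

63/2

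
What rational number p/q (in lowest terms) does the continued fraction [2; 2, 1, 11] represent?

Use the convergent recurrence hₖ = aₖ·hₖ₋₁ + hₖ₋₂ (and likewise for the denominators kₖ):
a_0 = 2: 2/1
a_1 = 2: 5/2
a_2 = 1: 7/3
a_3 = 11: 82/35

82/35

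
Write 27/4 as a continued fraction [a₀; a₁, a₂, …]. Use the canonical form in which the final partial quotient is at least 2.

Apply division with remainder until the remainder is 0:
27 ÷ 4 → quotient 6, remainder 3
4 ÷ 3 → quotient 1, remainder 1
3 ÷ 1 → quotient 3, remainder 0

[6; 1, 3]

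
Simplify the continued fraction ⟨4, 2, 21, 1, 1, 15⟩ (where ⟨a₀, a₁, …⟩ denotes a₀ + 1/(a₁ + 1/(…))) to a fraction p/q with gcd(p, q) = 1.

a_0 = 4: 4/1
a_1 = 2: 9/2
a_2 = 21: 193/43
a_3 = 1: 202/45
a_4 = 1: 395/88
a_5 = 15: 6127/1365

6127/1365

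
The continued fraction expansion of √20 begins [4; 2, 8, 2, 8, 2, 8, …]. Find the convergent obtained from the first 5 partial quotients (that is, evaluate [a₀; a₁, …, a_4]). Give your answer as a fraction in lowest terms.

1364/305

Start with 8.
2 + 1/(8/1) = 2 + 1/8 = 17/8
8 + 1/(17/8) = 8 + 8/17 = 144/17
2 + 1/(144/17) = 2 + 17/144 = 305/144
4 + 1/(305/144) = 4 + 144/305 = 1364/305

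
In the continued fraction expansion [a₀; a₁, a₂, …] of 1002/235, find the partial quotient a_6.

Apply division with remainder until the remainder is 0:
⌊1002/235⌋ = 4, remainder 62
⌊235/62⌋ = 3, remainder 49
⌊62/49⌋ = 1, remainder 13
⌊49/13⌋ = 3, remainder 10
⌊13/10⌋ = 1, remainder 3
⌊10/3⌋ = 3, remainder 1
⌊3/1⌋ = 3, remainder 0

3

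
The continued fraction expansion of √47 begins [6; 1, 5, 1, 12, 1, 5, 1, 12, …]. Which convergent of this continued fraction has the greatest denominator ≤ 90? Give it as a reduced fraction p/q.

List convergents until the denominator exceeds the bound:
a_0 = 6: 6/1  (≤ bound)
a_1 = 1: 7/1  (≤ bound)
a_2 = 5: 41/6  (≤ bound)
a_3 = 1: 48/7  (≤ bound)
a_4 = 12: 617/90  (≤ bound)
a_5 = 1: 665/97  (> 90, stop)

617/90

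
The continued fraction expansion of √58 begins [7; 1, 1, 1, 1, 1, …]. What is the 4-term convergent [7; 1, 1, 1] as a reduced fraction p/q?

Starting at the tail and folding back:
Start with 1.
1 + 1/(1/1) = 1 + 1/1 = 2/1
1 + 1/(2/1) = 1 + 1/2 = 3/2
7 + 1/(3/2) = 7 + 2/3 = 23/3

23/3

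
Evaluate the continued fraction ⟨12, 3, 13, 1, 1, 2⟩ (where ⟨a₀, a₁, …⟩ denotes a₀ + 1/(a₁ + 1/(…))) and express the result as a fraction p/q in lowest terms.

2576/209

Build up convergents one term at a time:
a_0 = 12: 12/1
a_1 = 3: 37/3
a_2 = 13: 493/40
a_3 = 1: 530/43
a_4 = 1: 1023/83
a_5 = 2: 2576/209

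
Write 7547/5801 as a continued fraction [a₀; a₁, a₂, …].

Repeatedly divide and take the remainder:
7547 = 1·5801 + 1746, so a_0 = 1
5801 = 3·1746 + 563, so a_1 = 3
1746 = 3·563 + 57, so a_2 = 3
563 = 9·57 + 50, so a_3 = 9
57 = 1·50 + 7, so a_4 = 1
50 = 7·7 + 1, so a_5 = 7
7 = 7·1 + 0, so a_6 = 7

[1; 3, 3, 9, 1, 7, 7]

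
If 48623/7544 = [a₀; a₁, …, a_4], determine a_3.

15

Repeatedly divide and take the remainder:
48623 ÷ 7544 → quotient 6, remainder 3359
7544 ÷ 3359 → quotient 2, remainder 826
3359 ÷ 826 → quotient 4, remainder 55
826 ÷ 55 → quotient 15, remainder 1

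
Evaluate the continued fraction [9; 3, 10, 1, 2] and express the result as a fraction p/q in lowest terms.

Start with 2.
1 + 1/(2/1) = 1 + 1/2 = 3/2
10 + 1/(3/2) = 10 + 2/3 = 32/3
3 + 1/(32/3) = 3 + 3/32 = 99/32
9 + 1/(99/32) = 9 + 32/99 = 923/99

923/99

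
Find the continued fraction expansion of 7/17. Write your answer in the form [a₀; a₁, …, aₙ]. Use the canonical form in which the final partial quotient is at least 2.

Repeatedly divide and take the remainder:
⌊7/17⌋ = 0, remainder 7
⌊17/7⌋ = 2, remainder 3
⌊7/3⌋ = 2, remainder 1
⌊3/1⌋ = 3, remainder 0

[0; 2, 2, 3]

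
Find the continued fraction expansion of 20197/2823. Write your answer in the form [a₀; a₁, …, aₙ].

20197 = 7·2823 + 436, so a_0 = 7
2823 = 6·436 + 207, so a_1 = 6
436 = 2·207 + 22, so a_2 = 2
207 = 9·22 + 9, so a_3 = 9
22 = 2·9 + 4, so a_4 = 2
9 = 2·4 + 1, so a_5 = 2
4 = 4·1 + 0, so a_6 = 4

[7; 6, 2, 9, 2, 2, 4]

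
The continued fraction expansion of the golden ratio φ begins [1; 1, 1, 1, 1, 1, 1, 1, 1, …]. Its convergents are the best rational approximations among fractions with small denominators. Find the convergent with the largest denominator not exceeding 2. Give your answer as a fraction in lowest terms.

3/2

List convergents until the denominator exceeds the bound:
a_0 = 1: 1/1  (≤ bound)
a_1 = 1: 2/1  (≤ bound)
a_2 = 1: 3/2  (≤ bound)
a_3 = 1: 5/3  (> 2, stop)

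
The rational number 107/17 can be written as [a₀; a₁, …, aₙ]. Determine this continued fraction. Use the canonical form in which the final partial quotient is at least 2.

107 ÷ 17 → quotient 6, remainder 5
17 ÷ 5 → quotient 3, remainder 2
5 ÷ 2 → quotient 2, remainder 1
2 ÷ 1 → quotient 2, remainder 0

[6; 3, 2, 2]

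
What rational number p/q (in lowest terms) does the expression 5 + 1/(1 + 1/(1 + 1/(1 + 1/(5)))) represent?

Compute successive convergents:
a_0 = 5: 5/1
a_1 = 1: 6/1
a_2 = 1: 11/2
a_3 = 1: 17/3
a_4 = 5: 96/17

96/17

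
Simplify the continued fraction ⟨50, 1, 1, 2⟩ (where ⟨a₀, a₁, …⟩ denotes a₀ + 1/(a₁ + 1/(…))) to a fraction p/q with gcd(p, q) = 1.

a_0 = 50: 50/1
a_1 = 1: 51/1
a_2 = 1: 101/2
a_3 = 2: 253/5

253/5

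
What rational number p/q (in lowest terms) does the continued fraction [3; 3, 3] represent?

Start with 3.
3 + 1/(3/1) = 3 + 1/3 = 10/3
3 + 1/(10/3) = 3 + 3/10 = 33/10

33/10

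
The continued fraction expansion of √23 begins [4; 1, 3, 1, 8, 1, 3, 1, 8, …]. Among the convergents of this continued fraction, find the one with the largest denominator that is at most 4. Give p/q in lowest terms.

19/4

a_0 = 4: 4/1  (≤ bound)
a_1 = 1: 5/1  (≤ bound)
a_2 = 3: 19/4  (≤ bound)
a_3 = 1: 24/5  (> 4, stop)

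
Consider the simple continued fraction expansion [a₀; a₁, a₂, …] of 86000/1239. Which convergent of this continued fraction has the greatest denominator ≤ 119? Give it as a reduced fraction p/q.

List convergents until the denominator exceeds the bound:
a_0 = 69: 69/1  (≤ bound)
a_1 = 2: 139/2  (≤ bound)
a_2 = 2: 347/5  (≤ bound)
a_3 = 3: 1180/17  (≤ bound)
a_4 = 3: 3887/56  (≤ bound)
a_5 = 2: 8954/129  (> 119, stop)

3887/56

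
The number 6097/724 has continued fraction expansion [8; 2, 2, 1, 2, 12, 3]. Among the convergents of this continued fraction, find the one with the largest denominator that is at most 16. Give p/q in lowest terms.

a_0 = 8: 8/1  (≤ bound)
a_1 = 2: 17/2  (≤ bound)
a_2 = 2: 42/5  (≤ bound)
a_3 = 1: 59/7  (≤ bound)
a_4 = 2: 160/19  (> 16, stop)

59/7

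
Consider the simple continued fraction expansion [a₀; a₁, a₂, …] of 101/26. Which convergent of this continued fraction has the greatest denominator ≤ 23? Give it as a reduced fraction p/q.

List convergents until the denominator exceeds the bound:
a_0 = 3: 3/1  (≤ bound)
a_1 = 1: 4/1  (≤ bound)
a_2 = 7: 31/8  (≤ bound)
a_3 = 1: 35/9  (≤ bound)
a_4 = 2: 101/26  (> 23, stop)

35/9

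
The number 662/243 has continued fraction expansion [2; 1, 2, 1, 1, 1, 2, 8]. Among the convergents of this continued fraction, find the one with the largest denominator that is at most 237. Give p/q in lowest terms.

79/29

a_0 = 2: 2/1  (≤ bound)
a_1 = 1: 3/1  (≤ bound)
a_2 = 2: 8/3  (≤ bound)
a_3 = 1: 11/4  (≤ bound)
a_4 = 1: 19/7  (≤ bound)
a_5 = 1: 30/11  (≤ bound)
a_6 = 2: 79/29  (≤ bound)
a_7 = 8: 662/243  (> 237, stop)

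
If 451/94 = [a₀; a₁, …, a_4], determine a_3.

451 ÷ 94 → quotient 4, remainder 75
94 ÷ 75 → quotient 1, remainder 19
75 ÷ 19 → quotient 3, remainder 18
19 ÷ 18 → quotient 1, remainder 1

1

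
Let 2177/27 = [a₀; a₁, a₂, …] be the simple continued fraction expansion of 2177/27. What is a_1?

Apply division with remainder until the remainder is 0:
⌊2177/27⌋ = 80, remainder 17
⌊27/17⌋ = 1, remainder 10

1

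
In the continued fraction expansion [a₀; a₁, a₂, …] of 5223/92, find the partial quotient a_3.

⌊5223/92⌋ = 56, remainder 71
⌊92/71⌋ = 1, remainder 21
⌊71/21⌋ = 3, remainder 8
⌊21/8⌋ = 2, remainder 5

2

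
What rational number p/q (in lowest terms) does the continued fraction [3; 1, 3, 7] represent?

109/29

Start with 7.
3 + 1/(7/1) = 3 + 1/7 = 22/7
1 + 1/(22/7) = 1 + 7/22 = 29/22
3 + 1/(29/22) = 3 + 22/29 = 109/29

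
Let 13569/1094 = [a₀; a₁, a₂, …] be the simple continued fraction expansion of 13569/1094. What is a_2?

13569 ÷ 1094 → quotient 12, remainder 441
1094 ÷ 441 → quotient 2, remainder 212
441 ÷ 212 → quotient 2, remainder 17

2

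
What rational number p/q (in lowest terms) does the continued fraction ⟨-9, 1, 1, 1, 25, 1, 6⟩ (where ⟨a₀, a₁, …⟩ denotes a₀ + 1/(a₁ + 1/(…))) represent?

a_0 = -9: -9/1
a_1 = 1: -8/1
a_2 = 1: -17/2
a_3 = 1: -25/3
a_4 = 25: -642/77
a_5 = 1: -667/80
a_6 = 6: -4644/557

-4644/557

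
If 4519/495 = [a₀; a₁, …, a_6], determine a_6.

4

4519 ÷ 495 → quotient 9, remainder 64
495 ÷ 64 → quotient 7, remainder 47
64 ÷ 47 → quotient 1, remainder 17
47 ÷ 17 → quotient 2, remainder 13
17 ÷ 13 → quotient 1, remainder 4
13 ÷ 4 → quotient 3, remainder 1
4 ÷ 1 → quotient 4, remainder 0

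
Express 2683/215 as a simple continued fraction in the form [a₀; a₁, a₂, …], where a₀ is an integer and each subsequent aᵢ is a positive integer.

[12; 2, 11, 2, 4]

Repeatedly divide and take the remainder:
⌊2683/215⌋ = 12, remainder 103
⌊215/103⌋ = 2, remainder 9
⌊103/9⌋ = 11, remainder 4
⌊9/4⌋ = 2, remainder 1
⌊4/1⌋ = 4, remainder 0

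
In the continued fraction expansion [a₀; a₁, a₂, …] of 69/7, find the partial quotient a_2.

⌊69/7⌋ = 9, remainder 6
⌊7/6⌋ = 1, remainder 1
⌊6/1⌋ = 6, remainder 0

6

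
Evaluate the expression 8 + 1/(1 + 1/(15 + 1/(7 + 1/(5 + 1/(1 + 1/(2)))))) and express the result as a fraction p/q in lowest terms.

Build up convergents one term at a time:
a_0 = 8: 8/1
a_1 = 1: 9/1
a_2 = 15: 143/16
a_3 = 7: 1010/113
a_4 = 5: 5193/581
a_5 = 1: 6203/694
a_6 = 2: 17599/1969

17599/1969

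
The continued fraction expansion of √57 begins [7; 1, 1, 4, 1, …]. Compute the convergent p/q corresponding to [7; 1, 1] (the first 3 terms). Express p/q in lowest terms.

a_0 = 7: 7/1
a_1 = 1: 8/1
a_2 = 1: 15/2

15/2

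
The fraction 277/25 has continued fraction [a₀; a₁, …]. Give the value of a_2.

2

Apply division with remainder until the remainder is 0:
277 = 11·25 + 2, so a_0 = 11
25 = 12·2 + 1, so a_1 = 12
2 = 2·1 + 0, so a_2 = 2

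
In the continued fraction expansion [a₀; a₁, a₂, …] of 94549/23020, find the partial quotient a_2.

Apply division with remainder until the remainder is 0:
94549 ÷ 23020 → quotient 4, remainder 2469
23020 ÷ 2469 → quotient 9, remainder 799
2469 ÷ 799 → quotient 3, remainder 72

3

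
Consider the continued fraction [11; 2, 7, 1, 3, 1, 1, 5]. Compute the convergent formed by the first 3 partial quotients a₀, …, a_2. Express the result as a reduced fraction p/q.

172/15

a_0 = 11: 11/1
a_1 = 2: 23/2
a_2 = 7: 172/15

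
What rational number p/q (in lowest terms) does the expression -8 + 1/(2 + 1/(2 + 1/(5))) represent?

Start with 5.
2 + 1/(5/1) = 2 + 1/5 = 11/5
2 + 1/(11/5) = 2 + 5/11 = 27/11
-8 + 1/(27/11) = -8 + 11/27 = -205/27

-205/27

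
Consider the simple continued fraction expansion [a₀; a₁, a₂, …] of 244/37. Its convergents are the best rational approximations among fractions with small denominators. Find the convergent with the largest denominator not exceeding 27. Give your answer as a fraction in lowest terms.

33/5

a_0 = 6: 6/1  (≤ bound)
a_1 = 1: 7/1  (≤ bound)
a_2 = 1: 13/2  (≤ bound)
a_3 = 2: 33/5  (≤ bound)
a_4 = 7: 244/37  (> 27, stop)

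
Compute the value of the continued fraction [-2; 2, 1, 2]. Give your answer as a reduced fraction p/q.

-13/8

Start with 2.
1 + 1/(2/1) = 1 + 1/2 = 3/2
2 + 1/(3/2) = 2 + 2/3 = 8/3
-2 + 1/(8/3) = -2 + 3/8 = -13/8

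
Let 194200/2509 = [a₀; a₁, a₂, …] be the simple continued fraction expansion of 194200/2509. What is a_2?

194200 ÷ 2509 → quotient 77, remainder 1007
2509 ÷ 1007 → quotient 2, remainder 495
1007 ÷ 495 → quotient 2, remainder 17

2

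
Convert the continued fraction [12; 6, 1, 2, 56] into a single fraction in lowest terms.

a_0 = 12: 12/1
a_1 = 6: 73/6
a_2 = 1: 85/7
a_3 = 2: 243/20
a_4 = 56: 13693/1127

13693/1127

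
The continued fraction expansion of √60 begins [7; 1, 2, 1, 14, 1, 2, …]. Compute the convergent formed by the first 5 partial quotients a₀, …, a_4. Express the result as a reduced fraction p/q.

457/59

a_0 = 7: 7/1
a_1 = 1: 8/1
a_2 = 2: 23/3
a_3 = 1: 31/4
a_4 = 14: 457/59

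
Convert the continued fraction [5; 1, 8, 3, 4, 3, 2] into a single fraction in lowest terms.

Collapse the nested fraction from the inside out:
Start with 2.
3 + 1/(2/1) = 3 + 1/2 = 7/2
4 + 1/(7/2) = 4 + 2/7 = 30/7
3 + 1/(30/7) = 3 + 7/30 = 97/30
8 + 1/(97/30) = 8 + 30/97 = 806/97
1 + 1/(806/97) = 1 + 97/806 = 903/806
5 + 1/(903/806) = 5 + 806/903 = 5321/903

5321/903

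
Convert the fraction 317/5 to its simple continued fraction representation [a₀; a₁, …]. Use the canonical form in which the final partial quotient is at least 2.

[63; 2, 2]

Apply division with remainder until the remainder is 0:
317 = 63·5 + 2, so a_0 = 63
5 = 2·2 + 1, so a_1 = 2
2 = 2·1 + 0, so a_2 = 2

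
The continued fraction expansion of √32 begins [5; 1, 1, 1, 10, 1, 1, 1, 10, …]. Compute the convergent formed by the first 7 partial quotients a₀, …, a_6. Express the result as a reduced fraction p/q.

Start with 1.
1 + 1/(1/1) = 1 + 1/1 = 2/1
10 + 1/(2/1) = 10 + 1/2 = 21/2
1 + 1/(21/2) = 1 + 2/21 = 23/21
1 + 1/(23/21) = 1 + 21/23 = 44/23
1 + 1/(44/23) = 1 + 23/44 = 67/44
5 + 1/(67/44) = 5 + 44/67 = 379/67

379/67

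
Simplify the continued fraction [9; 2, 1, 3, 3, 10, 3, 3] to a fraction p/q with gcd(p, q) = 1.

a_0 = 9: 9/1
a_1 = 2: 19/2
a_2 = 1: 28/3
a_3 = 3: 103/11
a_4 = 3: 337/36
a_5 = 10: 3473/371
a_6 = 3: 10756/1149
a_7 = 3: 35741/3818

35741/3818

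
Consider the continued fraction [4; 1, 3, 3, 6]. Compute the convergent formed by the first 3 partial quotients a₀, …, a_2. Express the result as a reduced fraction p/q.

19/4

Start with 3.
1 + 1/(3/1) = 1 + 1/3 = 4/3
4 + 1/(4/3) = 4 + 3/4 = 19/4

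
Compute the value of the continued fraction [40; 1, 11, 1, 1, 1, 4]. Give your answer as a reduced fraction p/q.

7243/177

Use the convergent recurrence hₖ = aₖ·hₖ₋₁ + hₖ₋₂ (and likewise for the denominators kₖ):
a_0 = 40: 40/1
a_1 = 1: 41/1
a_2 = 11: 491/12
a_3 = 1: 532/13
a_4 = 1: 1023/25
a_5 = 1: 1555/38
a_6 = 4: 7243/177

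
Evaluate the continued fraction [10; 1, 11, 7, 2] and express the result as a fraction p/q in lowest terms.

1987/182

a_0 = 10: 10/1
a_1 = 1: 11/1
a_2 = 11: 131/12
a_3 = 7: 928/85
a_4 = 2: 1987/182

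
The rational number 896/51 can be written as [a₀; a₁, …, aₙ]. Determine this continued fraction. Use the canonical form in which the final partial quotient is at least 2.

⌊896/51⌋ = 17, remainder 29
⌊51/29⌋ = 1, remainder 22
⌊29/22⌋ = 1, remainder 7
⌊22/7⌋ = 3, remainder 1
⌊7/1⌋ = 7, remainder 0

[17; 1, 1, 3, 7]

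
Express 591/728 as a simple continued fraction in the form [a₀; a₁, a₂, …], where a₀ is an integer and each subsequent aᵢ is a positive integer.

Run the Euclidean algorithm, recording each quotient:
591 ÷ 728 → quotient 0, remainder 591
728 ÷ 591 → quotient 1, remainder 137
591 ÷ 137 → quotient 4, remainder 43
137 ÷ 43 → quotient 3, remainder 8
43 ÷ 8 → quotient 5, remainder 3
8 ÷ 3 → quotient 2, remainder 2
3 ÷ 2 → quotient 1, remainder 1
2 ÷ 1 → quotient 2, remainder 0

[0; 1, 4, 3, 5, 2, 1, 2]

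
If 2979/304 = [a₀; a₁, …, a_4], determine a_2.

2979 ÷ 304 → quotient 9, remainder 243
304 ÷ 243 → quotient 1, remainder 61
243 ÷ 61 → quotient 3, remainder 60

3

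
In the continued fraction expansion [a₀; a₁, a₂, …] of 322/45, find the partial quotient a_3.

3

Repeatedly divide and take the remainder:
⌊322/45⌋ = 7, remainder 7
⌊45/7⌋ = 6, remainder 3
⌊7/3⌋ = 2, remainder 1
⌊3/1⌋ = 3, remainder 0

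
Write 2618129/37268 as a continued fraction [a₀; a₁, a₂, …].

Run the Euclidean algorithm, recording each quotient:
2618129 ÷ 37268 → quotient 70, remainder 9369
37268 ÷ 9369 → quotient 3, remainder 9161
9369 ÷ 9161 → quotient 1, remainder 208
9161 ÷ 208 → quotient 44, remainder 9
208 ÷ 9 → quotient 23, remainder 1
9 ÷ 1 → quotient 9, remainder 0

[70; 3, 1, 44, 23, 9]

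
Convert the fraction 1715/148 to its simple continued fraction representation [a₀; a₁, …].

Repeatedly divide and take the remainder:
⌊1715/148⌋ = 11, remainder 87
⌊148/87⌋ = 1, remainder 61
⌊87/61⌋ = 1, remainder 26
⌊61/26⌋ = 2, remainder 9
⌊26/9⌋ = 2, remainder 8
⌊9/8⌋ = 1, remainder 1
⌊8/1⌋ = 8, remainder 0

[11; 1, 1, 2, 2, 1, 8]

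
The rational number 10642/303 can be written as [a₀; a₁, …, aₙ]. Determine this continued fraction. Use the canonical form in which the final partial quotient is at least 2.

10642 ÷ 303 → quotient 35, remainder 37
303 ÷ 37 → quotient 8, remainder 7
37 ÷ 7 → quotient 5, remainder 2
7 ÷ 2 → quotient 3, remainder 1
2 ÷ 1 → quotient 2, remainder 0

[35; 8, 5, 3, 2]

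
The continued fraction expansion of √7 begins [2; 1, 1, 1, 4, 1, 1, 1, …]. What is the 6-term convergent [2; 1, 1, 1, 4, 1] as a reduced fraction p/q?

Start with 1.
4 + 1/(1/1) = 4 + 1/1 = 5/1
1 + 1/(5/1) = 1 + 1/5 = 6/5
1 + 1/(6/5) = 1 + 5/6 = 11/6
1 + 1/(11/6) = 1 + 6/11 = 17/11
2 + 1/(17/11) = 2 + 11/17 = 45/17

45/17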